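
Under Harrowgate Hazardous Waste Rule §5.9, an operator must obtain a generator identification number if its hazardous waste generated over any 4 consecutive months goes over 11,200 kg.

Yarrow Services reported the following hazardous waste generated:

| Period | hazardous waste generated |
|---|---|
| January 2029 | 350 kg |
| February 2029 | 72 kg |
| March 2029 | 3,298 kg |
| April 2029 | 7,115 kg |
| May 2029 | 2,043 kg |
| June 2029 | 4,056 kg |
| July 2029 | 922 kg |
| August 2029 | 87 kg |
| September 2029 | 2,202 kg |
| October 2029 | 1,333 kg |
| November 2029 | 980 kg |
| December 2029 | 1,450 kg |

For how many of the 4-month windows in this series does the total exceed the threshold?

3

January 2029–April 2029: 350 kg + 72 kg + 3,298 kg + 7,115 kg = 10,835 kg (under)
February 2029–May 2029: 72 kg + 3,298 kg + 7,115 kg + 2,043 kg = 12,528 kg (over)
March 2029–June 2029: 3,298 kg + 7,115 kg + 2,043 kg + 4,056 kg = 16,512 kg (over)
April 2029–July 2029: 7,115 kg + 2,043 kg + 4,056 kg + 922 kg = 14,136 kg (over)
May 2029–August 2029: 2,043 kg + 4,056 kg + 922 kg + 87 kg = 7,108 kg (under)
June 2029–September 2029: 4,056 kg + 922 kg + 87 kg + 2,202 kg = 7,267 kg (under)
July 2029–October 2029: 922 kg + 87 kg + 2,202 kg + 1,333 kg = 4,544 kg (under)
August 2029–November 2029: 87 kg + 2,202 kg + 1,333 kg + 980 kg = 4,602 kg (under)
September 2029–December 2029: 2,202 kg + 1,333 kg + 980 kg + 1,450 kg = 5,965 kg (under)
3 windows exceed the threshold.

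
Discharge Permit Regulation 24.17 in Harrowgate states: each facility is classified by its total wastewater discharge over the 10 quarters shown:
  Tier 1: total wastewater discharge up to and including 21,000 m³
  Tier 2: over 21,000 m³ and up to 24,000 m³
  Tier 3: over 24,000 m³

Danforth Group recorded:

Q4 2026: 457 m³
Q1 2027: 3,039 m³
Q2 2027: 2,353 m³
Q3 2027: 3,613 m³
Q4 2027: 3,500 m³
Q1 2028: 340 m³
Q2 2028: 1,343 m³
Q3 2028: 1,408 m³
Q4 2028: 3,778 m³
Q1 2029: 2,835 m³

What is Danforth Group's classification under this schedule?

Total wastewater discharge: 457 m³ + 3,039 m³ + 2,353 m³ + 3,613 m³ + 3,500 m³ + 340 m³ + 1,343 m³ + 1,408 m³ + 3,778 m³ + 2,835 m³ = 22,666 m³.
21,000 m³ < 22,666 m³ ≤ 24,000 m³, so Tier 2 applies.

Tier 2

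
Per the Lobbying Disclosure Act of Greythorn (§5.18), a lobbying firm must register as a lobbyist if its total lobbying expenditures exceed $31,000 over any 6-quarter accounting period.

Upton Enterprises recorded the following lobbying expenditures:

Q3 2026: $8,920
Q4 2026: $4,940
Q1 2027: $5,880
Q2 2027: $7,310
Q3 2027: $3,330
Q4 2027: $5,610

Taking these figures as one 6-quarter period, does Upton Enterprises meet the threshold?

Total lobbying expenditures: $8,920 + $4,940 + $5,880 + $7,310 + $3,330 + $5,610 = $35,990.
$35,990 > $31,000, so the threshold is exceeded.

Yes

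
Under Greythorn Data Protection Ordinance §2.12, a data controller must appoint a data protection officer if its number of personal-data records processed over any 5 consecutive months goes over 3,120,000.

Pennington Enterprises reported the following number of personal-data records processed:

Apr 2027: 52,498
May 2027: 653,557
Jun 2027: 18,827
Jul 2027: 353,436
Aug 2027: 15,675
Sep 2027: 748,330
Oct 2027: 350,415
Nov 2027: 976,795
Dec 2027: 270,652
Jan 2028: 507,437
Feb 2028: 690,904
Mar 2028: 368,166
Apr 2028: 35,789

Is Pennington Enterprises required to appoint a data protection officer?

Apr 2027–Aug 2027: 52,498 + 653,557 + 18,827 + 353,436 + 15,675 = 1,093,993 (under)
May 2027–Sep 2027: 653,557 + 18,827 + 353,436 + 15,675 + 748,330 = 1,789,825 (under)
Jun 2027–Oct 2027: 18,827 + 353,436 + 15,675 + 748,330 + 350,415 = 1,486,683 (under)
Jul 2027–Nov 2027: 353,436 + 15,675 + 748,330 + 350,415 + 976,795 = 2,444,651 (under)
Aug 2027–Dec 2027: 15,675 + 748,330 + 350,415 + 976,795 + 270,652 = 2,361,867 (under)
Sep 2027–Jan 2028: 748,330 + 350,415 + 976,795 + 270,652 + 507,437 = 2,853,629 (under)
Oct 2027–Feb 2028: 350,415 + 976,795 + 270,652 + 507,437 + 690,904 = 2,796,203 (under)
Nov 2027–Mar 2028: 976,795 + 270,652 + 507,437 + 690,904 + 368,166 = 2,813,954 (under)
Dec 2027–Apr 2028: 270,652 + 507,437 + 690,904 + 368,166 + 35,789 = 1,872,948 (under)
No window exceeds 3,120,000.

No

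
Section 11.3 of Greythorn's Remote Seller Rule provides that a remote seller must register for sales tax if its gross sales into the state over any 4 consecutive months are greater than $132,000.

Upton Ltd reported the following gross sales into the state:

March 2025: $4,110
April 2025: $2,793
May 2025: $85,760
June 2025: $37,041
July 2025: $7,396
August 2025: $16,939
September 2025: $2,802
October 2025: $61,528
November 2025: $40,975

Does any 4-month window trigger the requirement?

Yes

March 2025–June 2025: $4,110 + $2,793 + $85,760 + $37,041 = $129,704 (under)
April 2025–July 2025: $2,793 + $85,760 + $37,041 + $7,396 = $132,990 (over)
May 2025–August 2025: $85,760 + $37,041 + $7,396 + $16,939 = $147,136 (over)
June 2025–September 2025: $37,041 + $7,396 + $16,939 + $2,802 = $64,178 (under)
July 2025–October 2025: $7,396 + $16,939 + $2,802 + $61,528 = $88,665 (under)
August 2025–November 2025: $16,939 + $2,802 + $61,528 + $40,975 = $122,244 (under)
At least one window exceeds $132,000.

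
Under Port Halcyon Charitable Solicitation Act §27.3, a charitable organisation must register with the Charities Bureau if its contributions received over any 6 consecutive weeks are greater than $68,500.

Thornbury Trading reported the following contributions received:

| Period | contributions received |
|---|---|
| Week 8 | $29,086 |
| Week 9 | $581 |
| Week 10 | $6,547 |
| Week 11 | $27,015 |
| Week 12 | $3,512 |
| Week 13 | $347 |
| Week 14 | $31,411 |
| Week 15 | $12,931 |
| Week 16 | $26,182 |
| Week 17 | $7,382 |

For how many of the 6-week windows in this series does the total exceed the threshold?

Week 8–Week 13: $29,086 + $581 + $6,547 + $27,015 + $3,512 + $347 = $67,088 (under)
Week 9–Week 14: $581 + $6,547 + $27,015 + $3,512 + $347 + $31,411 = $69,413 (over)
Week 10–Week 15: $6,547 + $27,015 + $3,512 + $347 + $31,411 + $12,931 = $81,763 (over)
Week 11–Week 16: $27,015 + $3,512 + $347 + $31,411 + $12,931 + $26,182 = $101,398 (over)
Week 12–Week 17: $3,512 + $347 + $31,411 + $12,931 + $26,182 + $7,382 = $81,765 (over)
4 windows exceed the threshold.

4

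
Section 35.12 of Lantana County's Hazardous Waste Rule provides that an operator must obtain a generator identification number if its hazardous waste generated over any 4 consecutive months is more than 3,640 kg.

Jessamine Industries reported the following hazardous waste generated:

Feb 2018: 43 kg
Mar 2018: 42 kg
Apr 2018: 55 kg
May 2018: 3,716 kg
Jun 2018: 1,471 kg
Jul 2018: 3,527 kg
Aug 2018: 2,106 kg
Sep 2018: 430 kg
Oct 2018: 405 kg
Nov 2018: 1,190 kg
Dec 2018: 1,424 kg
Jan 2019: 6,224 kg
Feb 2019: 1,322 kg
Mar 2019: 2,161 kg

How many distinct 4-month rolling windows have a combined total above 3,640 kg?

10

Feb 2018–May 2018: 43 kg + 42 kg + 55 kg + 3,716 kg = 3,856 kg (over)
Mar 2018–Jun 2018: 42 kg + 55 kg + 3,716 kg + 1,471 kg = 5,284 kg (over)
Apr 2018–Jul 2018: 55 kg + 3,716 kg + 1,471 kg + 3,527 kg = 8,769 kg (over)
May 2018–Aug 2018: 3,716 kg + 1,471 kg + 3,527 kg + 2,106 kg = 10,820 kg (over)
Jun 2018–Sep 2018: 1,471 kg + 3,527 kg + 2,106 kg + 430 kg = 7,534 kg (over)
Jul 2018–Oct 2018: 3,527 kg + 2,106 kg + 430 kg + 405 kg = 6,468 kg (over)
Aug 2018–Nov 2018: 2,106 kg + 430 kg + 405 kg + 1,190 kg = 4,131 kg (over)
Sep 2018–Dec 2018: 430 kg + 405 kg + 1,190 kg + 1,424 kg = 3,449 kg (under)
Oct 2018–Jan 2019: 405 kg + 1,190 kg + 1,424 kg + 6,224 kg = 9,243 kg (over)
Nov 2018–Feb 2019: 1,190 kg + 1,424 kg + 6,224 kg + 1,322 kg = 10,160 kg (over)
Dec 2018–Mar 2019: 1,424 kg + 6,224 kg + 1,322 kg + 2,161 kg = 11,131 kg (over)
10 windows exceed the threshold.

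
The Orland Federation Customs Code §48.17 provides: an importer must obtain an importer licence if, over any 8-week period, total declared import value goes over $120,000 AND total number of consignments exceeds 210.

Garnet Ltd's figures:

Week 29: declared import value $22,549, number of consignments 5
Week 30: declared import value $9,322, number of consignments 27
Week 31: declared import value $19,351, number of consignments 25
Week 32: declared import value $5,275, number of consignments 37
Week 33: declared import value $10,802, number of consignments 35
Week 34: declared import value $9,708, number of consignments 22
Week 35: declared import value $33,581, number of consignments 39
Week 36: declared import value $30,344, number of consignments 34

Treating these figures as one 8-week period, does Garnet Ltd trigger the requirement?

Total declared import value: $22,549 + $9,322 + $19,351 + $5,275 + $10,802 + $9,708 + $33,581 + $30,344 = $140,932 (> $120,000).
Total number of consignments: 5 + 27 + 25 + 37 + 35 + 22 + 39 + 34 = 224 (> 210).
The test is 'and': both thresholds are exceeded.

Yes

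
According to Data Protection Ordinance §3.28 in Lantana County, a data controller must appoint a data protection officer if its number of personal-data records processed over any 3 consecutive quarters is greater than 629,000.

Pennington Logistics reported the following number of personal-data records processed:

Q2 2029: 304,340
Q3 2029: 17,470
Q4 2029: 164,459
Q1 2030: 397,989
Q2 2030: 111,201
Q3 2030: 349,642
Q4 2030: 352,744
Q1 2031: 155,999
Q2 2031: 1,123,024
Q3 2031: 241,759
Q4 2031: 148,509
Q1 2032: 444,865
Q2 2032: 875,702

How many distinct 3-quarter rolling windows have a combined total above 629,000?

Q2 2029–Q4 2029: 304,340 + 17,470 + 164,459 = 486,269 (under)
Q3 2029–Q1 2030: 17,470 + 164,459 + 397,989 = 579,918 (under)
Q4 2029–Q2 2030: 164,459 + 397,989 + 111,201 = 673,649 (over)
Q1 2030–Q3 2030: 397,989 + 111,201 + 349,642 = 858,832 (over)
Q2 2030–Q4 2030: 111,201 + 349,642 + 352,744 = 813,587 (over)
Q3 2030–Q1 2031: 349,642 + 352,744 + 155,999 = 858,385 (over)
Q4 2030–Q2 2031: 352,744 + 155,999 + 1,123,024 = 1,631,767 (over)
Q1 2031–Q3 2031: 155,999 + 1,123,024 + 241,759 = 1,520,782 (over)
Q2 2031–Q4 2031: 1,123,024 + 241,759 + 148,509 = 1,513,292 (over)
Q3 2031–Q1 2032: 241,759 + 148,509 + 444,865 = 835,133 (over)
Q4 2031–Q2 2032: 148,509 + 444,865 + 875,702 = 1,469,076 (over)
9 windows exceed the threshold.

9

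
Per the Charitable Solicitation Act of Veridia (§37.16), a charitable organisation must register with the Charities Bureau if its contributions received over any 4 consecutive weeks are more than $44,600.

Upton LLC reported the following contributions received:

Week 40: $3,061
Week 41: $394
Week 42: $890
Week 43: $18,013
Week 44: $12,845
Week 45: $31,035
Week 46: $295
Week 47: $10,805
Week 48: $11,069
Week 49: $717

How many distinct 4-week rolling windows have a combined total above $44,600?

4

Week 40–Week 43: $3,061 + $394 + $890 + $18,013 = $22,358 (under)
Week 41–Week 44: $394 + $890 + $18,013 + $12,845 = $32,142 (under)
Week 42–Week 45: $890 + $18,013 + $12,845 + $31,035 = $62,783 (over)
Week 43–Week 46: $18,013 + $12,845 + $31,035 + $295 = $62,188 (over)
Week 44–Week 47: $12,845 + $31,035 + $295 + $10,805 = $54,980 (over)
Week 45–Week 48: $31,035 + $295 + $10,805 + $11,069 = $53,204 (over)
Week 46–Week 49: $295 + $10,805 + $11,069 + $717 = $22,886 (under)
4 windows exceed the threshold.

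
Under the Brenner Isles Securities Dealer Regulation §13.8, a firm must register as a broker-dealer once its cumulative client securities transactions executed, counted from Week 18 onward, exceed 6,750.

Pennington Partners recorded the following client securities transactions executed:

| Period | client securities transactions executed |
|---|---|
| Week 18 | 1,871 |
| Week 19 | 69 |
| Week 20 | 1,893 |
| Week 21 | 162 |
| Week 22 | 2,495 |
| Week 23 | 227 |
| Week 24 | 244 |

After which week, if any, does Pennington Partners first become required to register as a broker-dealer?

Through Week 18: 1,871
Through Week 19: 1,940
Through Week 20: 3,833
Through Week 21: 3,995
Through Week 22: 6,490
Through Week 23: 6,717
Through Week 24: 6,961 ← exceeds threshold

Week 24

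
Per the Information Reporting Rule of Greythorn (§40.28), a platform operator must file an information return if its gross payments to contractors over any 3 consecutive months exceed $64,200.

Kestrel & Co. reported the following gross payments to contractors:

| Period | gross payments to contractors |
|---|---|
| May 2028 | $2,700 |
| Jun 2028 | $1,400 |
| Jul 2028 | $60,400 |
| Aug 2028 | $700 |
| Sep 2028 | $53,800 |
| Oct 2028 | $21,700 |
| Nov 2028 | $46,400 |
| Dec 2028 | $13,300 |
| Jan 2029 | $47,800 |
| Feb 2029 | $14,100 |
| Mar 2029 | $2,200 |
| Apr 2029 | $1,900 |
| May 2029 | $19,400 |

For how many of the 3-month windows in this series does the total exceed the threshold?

7

May 2028–Jul 2028: $2,700 + $1,400 + $60,400 = $64,500 (over)
Jun 2028–Aug 2028: $1,400 + $60,400 + $700 = $62,500 (under)
Jul 2028–Sep 2028: $60,400 + $700 + $53,800 = $114,900 (over)
Aug 2028–Oct 2028: $700 + $53,800 + $21,700 = $76,200 (over)
Sep 2028–Nov 2028: $53,800 + $21,700 + $46,400 = $121,900 (over)
Oct 2028–Dec 2028: $21,700 + $46,400 + $13,300 = $81,400 (over)
Nov 2028–Jan 2029: $46,400 + $13,300 + $47,800 = $107,500 (over)
Dec 2028–Feb 2029: $13,300 + $47,800 + $14,100 = $75,200 (over)
Jan 2029–Mar 2029: $47,800 + $14,100 + $2,200 = $64,100 (under)
Feb 2029–Apr 2029: $14,100 + $2,200 + $1,900 = $18,200 (under)
Mar 2029–May 2029: $2,200 + $1,900 + $19,400 = $23,500 (under)
7 windows exceed the threshold.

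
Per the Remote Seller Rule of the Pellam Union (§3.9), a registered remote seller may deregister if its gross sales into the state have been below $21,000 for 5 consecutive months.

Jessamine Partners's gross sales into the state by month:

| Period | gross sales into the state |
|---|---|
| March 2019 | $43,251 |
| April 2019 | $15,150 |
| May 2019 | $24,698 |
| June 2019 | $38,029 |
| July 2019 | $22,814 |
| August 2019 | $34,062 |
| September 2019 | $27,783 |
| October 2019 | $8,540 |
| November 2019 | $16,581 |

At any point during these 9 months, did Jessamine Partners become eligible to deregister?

Months below $21,000: April 2019, October 2019, November 2019.
Longest run of consecutive months below the threshold: 2.
2 < 5, so Jessamine Partners never became eligible.

No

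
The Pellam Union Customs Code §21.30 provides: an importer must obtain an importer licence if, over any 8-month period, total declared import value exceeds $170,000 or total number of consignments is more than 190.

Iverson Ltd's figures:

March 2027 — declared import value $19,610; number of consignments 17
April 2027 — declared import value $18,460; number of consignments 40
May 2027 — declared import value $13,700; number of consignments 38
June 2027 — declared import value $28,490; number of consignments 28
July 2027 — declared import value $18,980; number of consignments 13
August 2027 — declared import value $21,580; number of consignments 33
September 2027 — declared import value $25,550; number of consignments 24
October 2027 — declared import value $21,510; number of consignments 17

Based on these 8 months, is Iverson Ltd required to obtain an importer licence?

Total declared import value: $19,610 + $18,460 + $13,700 + $28,490 + $18,980 + $21,580 + $25,550 + $21,510 = $167,880 (≤ $170,000).
Total number of consignments: 17 + 40 + 38 + 28 + 13 + 33 + 24 + 17 = 210 (> 190).
The test is 'or': at least one threshold is exceeded.

Yes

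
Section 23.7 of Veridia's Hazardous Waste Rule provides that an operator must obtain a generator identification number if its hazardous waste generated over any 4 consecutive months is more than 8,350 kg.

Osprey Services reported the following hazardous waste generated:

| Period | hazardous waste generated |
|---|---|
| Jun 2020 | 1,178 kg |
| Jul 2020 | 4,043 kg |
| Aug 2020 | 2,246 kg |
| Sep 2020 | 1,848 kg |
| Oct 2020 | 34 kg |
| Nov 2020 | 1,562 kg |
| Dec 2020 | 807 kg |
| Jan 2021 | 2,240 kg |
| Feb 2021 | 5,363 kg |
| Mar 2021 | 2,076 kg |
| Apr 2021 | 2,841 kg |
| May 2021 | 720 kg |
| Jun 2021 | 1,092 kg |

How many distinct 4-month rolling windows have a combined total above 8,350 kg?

Jun 2020–Sep 2020: 1,178 kg + 4,043 kg + 2,246 kg + 1,848 kg = 9,315 kg (over)
Jul 2020–Oct 2020: 4,043 kg + 2,246 kg + 1,848 kg + 34 kg = 8,171 kg (under)
Aug 2020–Nov 2020: 2,246 kg + 1,848 kg + 34 kg + 1,562 kg = 5,690 kg (under)
Sep 2020–Dec 2020: 1,848 kg + 34 kg + 1,562 kg + 807 kg = 4,251 kg (under)
Oct 2020–Jan 2021: 34 kg + 1,562 kg + 807 kg + 2,240 kg = 4,643 kg (under)
Nov 2020–Feb 2021: 1,562 kg + 807 kg + 2,240 kg + 5,363 kg = 9,972 kg (over)
Dec 2020–Mar 2021: 807 kg + 2,240 kg + 5,363 kg + 2,076 kg = 10,486 kg (over)
Jan 2021–Apr 2021: 2,240 kg + 5,363 kg + 2,076 kg + 2,841 kg = 12,520 kg (over)
Feb 2021–May 2021: 5,363 kg + 2,076 kg + 2,841 kg + 720 kg = 11,000 kg (over)
Mar 2021–Jun 2021: 2,076 kg + 2,841 kg + 720 kg + 1,092 kg = 6,729 kg (under)
5 windows exceed the threshold.

5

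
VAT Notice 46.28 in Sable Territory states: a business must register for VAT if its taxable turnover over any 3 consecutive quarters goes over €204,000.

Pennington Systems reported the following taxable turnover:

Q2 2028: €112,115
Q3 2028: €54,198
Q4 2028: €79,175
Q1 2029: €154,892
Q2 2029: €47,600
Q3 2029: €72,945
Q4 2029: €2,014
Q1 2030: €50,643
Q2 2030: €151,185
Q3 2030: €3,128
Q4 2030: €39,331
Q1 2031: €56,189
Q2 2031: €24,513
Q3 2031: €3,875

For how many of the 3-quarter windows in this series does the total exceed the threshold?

Q2 2028–Q4 2028: €112,115 + €54,198 + €79,175 = €245,488 (over)
Q3 2028–Q1 2029: €54,198 + €79,175 + €154,892 = €288,265 (over)
Q4 2028–Q2 2029: €79,175 + €154,892 + €47,600 = €281,667 (over)
Q1 2029–Q3 2029: €154,892 + €47,600 + €72,945 = €275,437 (over)
Q2 2029–Q4 2029: €47,600 + €72,945 + €2,014 = €122,559 (under)
Q3 2029–Q1 2030: €72,945 + €2,014 + €50,643 = €125,602 (under)
Q4 2029–Q2 2030: €2,014 + €50,643 + €151,185 = €203,842 (under)
Q1 2030–Q3 2030: €50,643 + €151,185 + €3,128 = €204,956 (over)
Q2 2030–Q4 2030: €151,185 + €3,128 + €39,331 = €193,644 (under)
Q3 2030–Q1 2031: €3,128 + €39,331 + €56,189 = €98,648 (under)
Q4 2030–Q2 2031: €39,331 + €56,189 + €24,513 = €120,033 (under)
Q1 2031–Q3 2031: €56,189 + €24,513 + €3,875 = €84,577 (under)
5 windows exceed the threshold.

5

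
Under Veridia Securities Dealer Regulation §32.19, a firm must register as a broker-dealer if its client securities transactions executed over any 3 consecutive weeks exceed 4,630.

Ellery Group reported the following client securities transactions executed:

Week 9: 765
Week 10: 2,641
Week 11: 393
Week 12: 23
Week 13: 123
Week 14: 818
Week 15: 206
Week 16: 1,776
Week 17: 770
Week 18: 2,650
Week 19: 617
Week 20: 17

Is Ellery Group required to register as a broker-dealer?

Yes

Week 9–Week 11: 765 + 2,641 + 393 = 3,799 (under)
Week 10–Week 12: 2,641 + 393 + 23 = 3,057 (under)
Week 11–Week 13: 393 + 23 + 123 = 539 (under)
Week 12–Week 14: 23 + 123 + 818 = 964 (under)
Week 13–Week 15: 123 + 818 + 206 = 1,147 (under)
Week 14–Week 16: 818 + 206 + 1,776 = 2,800 (under)
Week 15–Week 17: 206 + 1,776 + 770 = 2,752 (under)
Week 16–Week 18: 1,776 + 770 + 2,650 = 5,196 (over)
Week 17–Week 19: 770 + 2,650 + 617 = 4,037 (under)
Week 18–Week 20: 2,650 + 617 + 17 = 3,284 (under)
At least one window exceeds 4,630.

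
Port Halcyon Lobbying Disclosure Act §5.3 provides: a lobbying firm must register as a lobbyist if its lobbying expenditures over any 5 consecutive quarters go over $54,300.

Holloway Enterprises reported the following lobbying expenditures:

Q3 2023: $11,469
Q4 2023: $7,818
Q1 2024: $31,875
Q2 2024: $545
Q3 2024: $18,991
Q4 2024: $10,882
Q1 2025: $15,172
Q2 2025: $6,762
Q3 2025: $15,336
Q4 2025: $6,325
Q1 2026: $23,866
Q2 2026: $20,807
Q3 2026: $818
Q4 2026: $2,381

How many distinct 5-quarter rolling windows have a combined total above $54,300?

8

Q3 2023–Q3 2024: $11,469 + $7,818 + $31,875 + $545 + $18,991 = $70,698 (over)
Q4 2023–Q4 2024: $7,818 + $31,875 + $545 + $18,991 + $10,882 = $70,111 (over)
Q1 2024–Q1 2025: $31,875 + $545 + $18,991 + $10,882 + $15,172 = $77,465 (over)
Q2 2024–Q2 2025: $545 + $18,991 + $10,882 + $15,172 + $6,762 = $52,352 (under)
Q3 2024–Q3 2025: $18,991 + $10,882 + $15,172 + $6,762 + $15,336 = $67,143 (over)
Q4 2024–Q4 2025: $10,882 + $15,172 + $6,762 + $15,336 + $6,325 = $54,477 (over)
Q1 2025–Q1 2026: $15,172 + $6,762 + $15,336 + $6,325 + $23,866 = $67,461 (over)
Q2 2025–Q2 2026: $6,762 + $15,336 + $6,325 + $23,866 + $20,807 = $73,096 (over)
Q3 2025–Q3 2026: $15,336 + $6,325 + $23,866 + $20,807 + $818 = $67,152 (over)
Q4 2025–Q4 2026: $6,325 + $23,866 + $20,807 + $818 + $2,381 = $54,197 (under)
8 windows exceed the threshold.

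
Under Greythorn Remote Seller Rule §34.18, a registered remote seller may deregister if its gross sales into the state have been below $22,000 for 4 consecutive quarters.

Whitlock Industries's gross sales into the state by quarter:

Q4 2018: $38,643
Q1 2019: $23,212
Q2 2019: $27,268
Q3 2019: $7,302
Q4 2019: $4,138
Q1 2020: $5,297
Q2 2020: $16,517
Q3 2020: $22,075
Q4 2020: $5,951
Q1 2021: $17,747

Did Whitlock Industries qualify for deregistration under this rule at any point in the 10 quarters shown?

Quarters below $22,000: Q3 2019, Q4 2019, Q1 2020, Q2 2020, Q4 2020, Q1 2021.
Longest run of consecutive quarters below the threshold: 4.
4 ≥ 4, so Whitlock Industries became eligible.

Yes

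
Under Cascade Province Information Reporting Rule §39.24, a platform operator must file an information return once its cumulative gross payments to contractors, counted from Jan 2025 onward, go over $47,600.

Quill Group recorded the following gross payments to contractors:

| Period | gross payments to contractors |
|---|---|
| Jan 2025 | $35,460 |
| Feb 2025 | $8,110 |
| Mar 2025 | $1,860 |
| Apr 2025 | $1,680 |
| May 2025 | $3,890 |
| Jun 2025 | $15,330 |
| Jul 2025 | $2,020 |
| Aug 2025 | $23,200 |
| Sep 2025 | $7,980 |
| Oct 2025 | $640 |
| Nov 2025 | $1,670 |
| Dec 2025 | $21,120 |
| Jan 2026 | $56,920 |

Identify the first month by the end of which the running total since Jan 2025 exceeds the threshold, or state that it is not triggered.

May 2025

Through Jan 2025: $35,460
Through Feb 2025: $43,570
Through Mar 2025: $45,430
Through Apr 2025: $47,110
Through May 2025: $51,000 ← exceeds threshold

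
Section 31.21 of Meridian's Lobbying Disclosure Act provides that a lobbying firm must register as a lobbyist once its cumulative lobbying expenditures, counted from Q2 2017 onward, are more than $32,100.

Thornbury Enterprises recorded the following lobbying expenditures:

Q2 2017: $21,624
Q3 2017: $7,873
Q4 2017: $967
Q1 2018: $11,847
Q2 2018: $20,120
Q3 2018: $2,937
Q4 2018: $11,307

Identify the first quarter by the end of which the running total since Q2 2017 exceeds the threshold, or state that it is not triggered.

Through Q2 2017: $21,624
Through Q3 2017: $29,497
Through Q4 2017: $30,464
Through Q1 2018: $42,311 ← exceeds threshold

Q1 2018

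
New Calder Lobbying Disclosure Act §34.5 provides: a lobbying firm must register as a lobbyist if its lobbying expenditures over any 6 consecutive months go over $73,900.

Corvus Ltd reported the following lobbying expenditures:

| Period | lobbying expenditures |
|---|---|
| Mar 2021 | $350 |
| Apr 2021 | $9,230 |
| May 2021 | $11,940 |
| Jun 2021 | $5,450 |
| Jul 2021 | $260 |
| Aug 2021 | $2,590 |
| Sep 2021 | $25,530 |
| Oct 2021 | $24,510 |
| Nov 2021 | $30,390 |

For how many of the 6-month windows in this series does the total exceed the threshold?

1

Mar 2021–Aug 2021: $350 + $9,230 + $11,940 + $5,450 + $260 + $2,590 = $29,820 (under)
Apr 2021–Sep 2021: $9,230 + $11,940 + $5,450 + $260 + $2,590 + $25,530 = $55,000 (under)
May 2021–Oct 2021: $11,940 + $5,450 + $260 + $2,590 + $25,530 + $24,510 = $70,280 (under)
Jun 2021–Nov 2021: $5,450 + $260 + $2,590 + $25,530 + $24,510 + $30,390 = $88,730 (over)
1 window exceeds the threshold.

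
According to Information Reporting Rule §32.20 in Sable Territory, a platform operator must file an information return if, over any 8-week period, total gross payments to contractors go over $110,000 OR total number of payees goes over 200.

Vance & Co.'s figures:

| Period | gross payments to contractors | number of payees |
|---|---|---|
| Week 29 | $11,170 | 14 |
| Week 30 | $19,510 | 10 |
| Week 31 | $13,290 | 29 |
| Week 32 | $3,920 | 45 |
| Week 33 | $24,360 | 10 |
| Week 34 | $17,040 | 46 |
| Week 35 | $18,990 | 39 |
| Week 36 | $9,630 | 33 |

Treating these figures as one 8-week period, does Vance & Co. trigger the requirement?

Yes

Total gross payments to contractors: $11,170 + $19,510 + $13,290 + $3,920 + $24,360 + $17,040 + $18,990 + $9,630 = $117,910 (> $110,000).
Total number of payees: 14 + 10 + 29 + 45 + 10 + 46 + 39 + 33 = 226 (> 200).
The test is 'or': at least one threshold is exceeded.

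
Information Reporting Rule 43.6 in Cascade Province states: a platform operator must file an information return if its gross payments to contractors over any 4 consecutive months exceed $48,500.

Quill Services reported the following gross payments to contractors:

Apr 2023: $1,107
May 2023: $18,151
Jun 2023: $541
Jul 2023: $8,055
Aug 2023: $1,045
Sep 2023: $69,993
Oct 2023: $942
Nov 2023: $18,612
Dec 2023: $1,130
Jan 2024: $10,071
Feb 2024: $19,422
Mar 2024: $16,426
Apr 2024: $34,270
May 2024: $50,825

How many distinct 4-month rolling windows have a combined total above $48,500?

7

Apr 2023–Jul 2023: $1,107 + $18,151 + $541 + $8,055 = $27,854 (under)
May 2023–Aug 2023: $18,151 + $541 + $8,055 + $1,045 = $27,792 (under)
Jun 2023–Sep 2023: $541 + $8,055 + $1,045 + $69,993 = $79,634 (over)
Jul 2023–Oct 2023: $8,055 + $1,045 + $69,993 + $942 = $80,035 (over)
Aug 2023–Nov 2023: $1,045 + $69,993 + $942 + $18,612 = $90,592 (over)
Sep 2023–Dec 2023: $69,993 + $942 + $18,612 + $1,130 = $90,677 (over)
Oct 2023–Jan 2024: $942 + $18,612 + $1,130 + $10,071 = $30,755 (under)
Nov 2023–Feb 2024: $18,612 + $1,130 + $10,071 + $19,422 = $49,235 (over)
Dec 2023–Mar 2024: $1,130 + $10,071 + $19,422 + $16,426 = $47,049 (under)
Jan 2024–Apr 2024: $10,071 + $19,422 + $16,426 + $34,270 = $80,189 (over)
Feb 2024–May 2024: $19,422 + $16,426 + $34,270 + $50,825 = $120,943 (over)
7 windows exceed the threshold.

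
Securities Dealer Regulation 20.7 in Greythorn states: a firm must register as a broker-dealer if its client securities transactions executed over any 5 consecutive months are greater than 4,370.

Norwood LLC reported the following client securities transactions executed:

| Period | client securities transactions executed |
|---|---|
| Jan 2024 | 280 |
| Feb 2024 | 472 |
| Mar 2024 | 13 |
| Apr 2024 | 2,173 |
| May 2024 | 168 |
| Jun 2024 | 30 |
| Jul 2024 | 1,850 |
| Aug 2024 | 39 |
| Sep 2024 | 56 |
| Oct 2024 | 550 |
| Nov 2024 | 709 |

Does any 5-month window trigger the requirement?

Jan 2024–May 2024: 280 + 472 + 13 + 2,173 + 168 = 3,106 (under)
Feb 2024–Jun 2024: 472 + 13 + 2,173 + 168 + 30 = 2,856 (under)
Mar 2024–Jul 2024: 13 + 2,173 + 168 + 30 + 1,850 = 4,234 (under)
Apr 2024–Aug 2024: 2,173 + 168 + 30 + 1,850 + 39 = 4,260 (under)
May 2024–Sep 2024: 168 + 30 + 1,850 + 39 + 56 = 2,143 (under)
Jun 2024–Oct 2024: 30 + 1,850 + 39 + 56 + 550 = 2,525 (under)
Jul 2024–Nov 2024: 1,850 + 39 + 56 + 550 + 709 = 3,204 (under)
No window exceeds 4,370.

No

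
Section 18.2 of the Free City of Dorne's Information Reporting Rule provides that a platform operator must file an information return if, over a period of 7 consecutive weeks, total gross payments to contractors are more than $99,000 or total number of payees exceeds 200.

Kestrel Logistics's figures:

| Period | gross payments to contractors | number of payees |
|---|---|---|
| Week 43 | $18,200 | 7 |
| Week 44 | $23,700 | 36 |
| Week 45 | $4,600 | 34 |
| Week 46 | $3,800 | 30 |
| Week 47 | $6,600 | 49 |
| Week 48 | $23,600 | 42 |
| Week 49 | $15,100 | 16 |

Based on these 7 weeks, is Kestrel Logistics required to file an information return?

Total gross payments to contractors: $18,200 + $23,700 + $4,600 + $3,800 + $6,600 + $23,600 + $15,100 = $95,600 (≤ $99,000).
Total number of payees: 7 + 36 + 34 + 30 + 49 + 42 + 16 = 214 (> 200).
The test is 'or': at least one threshold is exceeded.

Yes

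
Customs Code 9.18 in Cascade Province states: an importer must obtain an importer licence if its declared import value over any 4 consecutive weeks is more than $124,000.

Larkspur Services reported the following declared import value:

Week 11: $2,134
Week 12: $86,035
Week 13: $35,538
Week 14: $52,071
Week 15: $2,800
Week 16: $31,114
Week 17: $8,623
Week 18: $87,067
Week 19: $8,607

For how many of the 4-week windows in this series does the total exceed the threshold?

4

Week 11–Week 14: $2,134 + $86,035 + $35,538 + $52,071 = $175,778 (over)
Week 12–Week 15: $86,035 + $35,538 + $52,071 + $2,800 = $176,444 (over)
Week 13–Week 16: $35,538 + $52,071 + $2,800 + $31,114 = $121,523 (under)
Week 14–Week 17: $52,071 + $2,800 + $31,114 + $8,623 = $94,608 (under)
Week 15–Week 18: $2,800 + $31,114 + $8,623 + $87,067 = $129,604 (over)
Week 16–Week 19: $31,114 + $8,623 + $87,067 + $8,607 = $135,411 (over)
4 windows exceed the threshold.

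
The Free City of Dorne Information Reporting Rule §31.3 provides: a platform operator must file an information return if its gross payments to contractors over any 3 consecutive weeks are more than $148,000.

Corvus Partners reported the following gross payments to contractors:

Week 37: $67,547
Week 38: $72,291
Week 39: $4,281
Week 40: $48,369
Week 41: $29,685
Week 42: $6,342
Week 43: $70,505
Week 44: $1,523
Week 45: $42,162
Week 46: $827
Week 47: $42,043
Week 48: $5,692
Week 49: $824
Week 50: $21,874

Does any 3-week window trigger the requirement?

Week 37–Week 39: $67,547 + $72,291 + $4,281 = $144,119 (under)
Week 38–Week 40: $72,291 + $4,281 + $48,369 = $124,941 (under)
Week 39–Week 41: $4,281 + $48,369 + $29,685 = $82,335 (under)
Week 40–Week 42: $48,369 + $29,685 + $6,342 = $84,396 (under)
Week 41–Week 43: $29,685 + $6,342 + $70,505 = $106,532 (under)
Week 42–Week 44: $6,342 + $70,505 + $1,523 = $78,370 (under)
Week 43–Week 45: $70,505 + $1,523 + $42,162 = $114,190 (under)
Week 44–Week 46: $1,523 + $42,162 + $827 = $44,512 (under)
Week 45–Week 47: $42,162 + $827 + $42,043 = $85,032 (under)
Week 46–Week 48: $827 + $42,043 + $5,692 = $48,562 (under)
Week 47–Week 49: $42,043 + $5,692 + $824 = $48,559 (under)
Week 48–Week 50: $5,692 + $824 + $21,874 = $28,390 (under)
No window exceeds $148,000.

No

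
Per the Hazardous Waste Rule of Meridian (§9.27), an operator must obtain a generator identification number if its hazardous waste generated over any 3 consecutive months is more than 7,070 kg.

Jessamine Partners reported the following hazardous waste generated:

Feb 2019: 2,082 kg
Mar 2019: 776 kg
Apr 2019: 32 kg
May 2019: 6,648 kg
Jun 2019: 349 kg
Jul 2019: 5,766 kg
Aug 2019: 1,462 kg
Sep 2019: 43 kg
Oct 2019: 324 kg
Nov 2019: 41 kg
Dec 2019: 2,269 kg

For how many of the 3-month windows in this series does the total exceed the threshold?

4

Feb 2019–Apr 2019: 2,082 kg + 776 kg + 32 kg = 2,890 kg (under)
Mar 2019–May 2019: 776 kg + 32 kg + 6,648 kg = 7,456 kg (over)
Apr 2019–Jun 2019: 32 kg + 6,648 kg + 349 kg = 7,029 kg (under)
May 2019–Jul 2019: 6,648 kg + 349 kg + 5,766 kg = 12,763 kg (over)
Jun 2019–Aug 2019: 349 kg + 5,766 kg + 1,462 kg = 7,577 kg (over)
Jul 2019–Sep 2019: 5,766 kg + 1,462 kg + 43 kg = 7,271 kg (over)
Aug 2019–Oct 2019: 1,462 kg + 43 kg + 324 kg = 1,829 kg (under)
Sep 2019–Nov 2019: 43 kg + 324 kg + 41 kg = 408 kg (under)
Oct 2019–Dec 2019: 324 kg + 41 kg + 2,269 kg = 2,634 kg (under)
4 windows exceed the threshold.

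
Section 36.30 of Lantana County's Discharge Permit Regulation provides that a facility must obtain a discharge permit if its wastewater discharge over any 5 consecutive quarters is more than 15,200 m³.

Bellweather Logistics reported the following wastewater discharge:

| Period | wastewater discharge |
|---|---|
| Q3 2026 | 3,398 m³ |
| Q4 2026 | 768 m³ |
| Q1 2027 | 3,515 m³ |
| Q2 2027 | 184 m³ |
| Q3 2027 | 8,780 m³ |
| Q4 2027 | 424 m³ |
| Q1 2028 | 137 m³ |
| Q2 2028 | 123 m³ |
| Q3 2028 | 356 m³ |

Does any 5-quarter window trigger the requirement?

Q3 2026–Q3 2027: 3,398 m³ + 768 m³ + 3,515 m³ + 184 m³ + 8,780 m³ = 16,645 m³ (over)
Q4 2026–Q4 2027: 768 m³ + 3,515 m³ + 184 m³ + 8,780 m³ + 424 m³ = 13,671 m³ (under)
Q1 2027–Q1 2028: 3,515 m³ + 184 m³ + 8,780 m³ + 424 m³ + 137 m³ = 13,040 m³ (under)
Q2 2027–Q2 2028: 184 m³ + 8,780 m³ + 424 m³ + 137 m³ + 123 m³ = 9,648 m³ (under)
Q3 2027–Q3 2028: 8,780 m³ + 424 m³ + 137 m³ + 123 m³ + 356 m³ = 9,820 m³ (under)
At least one window exceeds 15,200 m³.

Yes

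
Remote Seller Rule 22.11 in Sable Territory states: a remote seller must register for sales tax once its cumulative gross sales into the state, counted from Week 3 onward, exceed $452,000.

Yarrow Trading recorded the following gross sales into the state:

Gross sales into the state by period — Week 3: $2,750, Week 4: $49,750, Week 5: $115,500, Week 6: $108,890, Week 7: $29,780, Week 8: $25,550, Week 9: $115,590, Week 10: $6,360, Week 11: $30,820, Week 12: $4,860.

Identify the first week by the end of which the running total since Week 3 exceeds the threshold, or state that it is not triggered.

Through Week 3: $2,750
Through Week 4: $52,500
Through Week 5: $168,000
Through Week 6: $276,890
Through Week 7: $306,670
Through Week 8: $332,220
Through Week 9: $447,810
Through Week 10: $454,170 ← exceeds threshold

Week 10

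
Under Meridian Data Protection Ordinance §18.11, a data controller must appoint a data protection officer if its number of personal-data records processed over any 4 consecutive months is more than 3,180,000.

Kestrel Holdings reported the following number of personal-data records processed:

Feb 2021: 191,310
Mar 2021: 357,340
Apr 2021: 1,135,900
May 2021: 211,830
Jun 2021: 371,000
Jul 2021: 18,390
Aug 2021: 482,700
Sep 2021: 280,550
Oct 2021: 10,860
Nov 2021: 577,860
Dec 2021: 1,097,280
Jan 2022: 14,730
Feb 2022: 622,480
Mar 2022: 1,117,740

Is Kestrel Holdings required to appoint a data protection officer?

Feb 2021–May 2021: 191,310 + 357,340 + 1,135,900 + 211,830 = 1,896,380 (under)
Mar 2021–Jun 2021: 357,340 + 1,135,900 + 211,830 + 371,000 = 2,076,070 (under)
Apr 2021–Jul 2021: 1,135,900 + 211,830 + 371,000 + 18,390 = 1,737,120 (under)
May 2021–Aug 2021: 211,830 + 371,000 + 18,390 + 482,700 = 1,083,920 (under)
Jun 2021–Sep 2021: 371,000 + 18,390 + 482,700 + 280,550 = 1,152,640 (under)
Jul 2021–Oct 2021: 18,390 + 482,700 + 280,550 + 10,860 = 792,500 (under)
Aug 2021–Nov 2021: 482,700 + 280,550 + 10,860 + 577,860 = 1,351,970 (under)
Sep 2021–Dec 2021: 280,550 + 10,860 + 577,860 + 1,097,280 = 1,966,550 (under)
Oct 2021–Jan 2022: 10,860 + 577,860 + 1,097,280 + 14,730 = 1,700,730 (under)
Nov 2021–Feb 2022: 577,860 + 1,097,280 + 14,730 + 622,480 = 2,312,350 (under)
Dec 2021–Mar 2022: 1,097,280 + 14,730 + 622,480 + 1,117,740 = 2,852,230 (under)
No window exceeds 3,180,000.

No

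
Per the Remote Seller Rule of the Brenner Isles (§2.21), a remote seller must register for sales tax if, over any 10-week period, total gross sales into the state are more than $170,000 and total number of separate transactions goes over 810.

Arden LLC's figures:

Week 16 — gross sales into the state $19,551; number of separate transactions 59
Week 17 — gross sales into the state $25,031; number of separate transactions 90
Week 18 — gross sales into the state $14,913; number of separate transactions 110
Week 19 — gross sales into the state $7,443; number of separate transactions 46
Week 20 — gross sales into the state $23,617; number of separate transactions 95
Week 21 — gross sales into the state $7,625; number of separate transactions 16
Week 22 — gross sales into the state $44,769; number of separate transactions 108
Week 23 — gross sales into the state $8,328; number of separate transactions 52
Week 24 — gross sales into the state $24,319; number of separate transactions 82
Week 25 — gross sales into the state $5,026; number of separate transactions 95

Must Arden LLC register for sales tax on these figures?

Total gross sales into the state: $19,551 + $25,031 + $14,913 + $7,443 + $23,617 + $7,625 + $44,769 + $8,328 + $24,319 + $5,026 = $180,622 (> $170,000).
Total number of separate transactions: 59 + 90 + 110 + 46 + 95 + 16 + 108 + 52 + 82 + 95 = 753 (≤ 810).
The test is 'and': the rule requires both, and at least one is not exceeded.

No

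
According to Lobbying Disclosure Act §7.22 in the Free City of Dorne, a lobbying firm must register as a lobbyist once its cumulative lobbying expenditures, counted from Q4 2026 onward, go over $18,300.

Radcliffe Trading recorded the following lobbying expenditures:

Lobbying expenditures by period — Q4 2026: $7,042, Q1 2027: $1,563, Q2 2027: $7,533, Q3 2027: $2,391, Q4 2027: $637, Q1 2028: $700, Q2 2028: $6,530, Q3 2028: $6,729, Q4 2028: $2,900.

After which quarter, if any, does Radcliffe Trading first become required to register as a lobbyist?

Through Q4 2026: $7,042
Through Q1 2027: $8,605
Through Q2 2027: $16,138
Through Q3 2027: $18,529 ← exceeds threshold

Q3 2027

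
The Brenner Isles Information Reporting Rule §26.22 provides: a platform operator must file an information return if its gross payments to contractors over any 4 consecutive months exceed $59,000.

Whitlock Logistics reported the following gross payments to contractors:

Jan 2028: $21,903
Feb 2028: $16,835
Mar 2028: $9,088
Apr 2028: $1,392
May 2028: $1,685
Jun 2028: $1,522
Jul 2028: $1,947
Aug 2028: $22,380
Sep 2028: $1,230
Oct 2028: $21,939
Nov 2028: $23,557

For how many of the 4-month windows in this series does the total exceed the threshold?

Jan 2028–Apr 2028: $21,903 + $16,835 + $9,088 + $1,392 = $49,218 (under)
Feb 2028–May 2028: $16,835 + $9,088 + $1,392 + $1,685 = $29,000 (under)
Mar 2028–Jun 2028: $9,088 + $1,392 + $1,685 + $1,522 = $13,687 (under)
Apr 2028–Jul 2028: $1,392 + $1,685 + $1,522 + $1,947 = $6,546 (under)
May 2028–Aug 2028: $1,685 + $1,522 + $1,947 + $22,380 = $27,534 (under)
Jun 2028–Sep 2028: $1,522 + $1,947 + $22,380 + $1,230 = $27,079 (under)
Jul 2028–Oct 2028: $1,947 + $22,380 + $1,230 + $21,939 = $47,496 (under)
Aug 2028–Nov 2028: $22,380 + $1,230 + $21,939 + $23,557 = $69,106 (over)
1 window exceeds the threshold.

1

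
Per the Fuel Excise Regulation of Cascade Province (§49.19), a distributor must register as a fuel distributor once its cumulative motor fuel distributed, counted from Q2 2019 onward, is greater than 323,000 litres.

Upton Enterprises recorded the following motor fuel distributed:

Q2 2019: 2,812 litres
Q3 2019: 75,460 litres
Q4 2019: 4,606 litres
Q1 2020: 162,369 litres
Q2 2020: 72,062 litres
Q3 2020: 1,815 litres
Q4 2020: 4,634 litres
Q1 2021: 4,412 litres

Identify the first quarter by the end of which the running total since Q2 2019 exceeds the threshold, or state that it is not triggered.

Through Q2 2019: 2,812 litres
Through Q3 2019: 78,272 litres
Through Q4 2019: 82,878 litres
Through Q1 2020: 245,247 litres
Through Q2 2020: 317,309 litres
Through Q3 2020: 319,124 litres
Through Q4 2020: 323,758 litres ← exceeds threshold

Q4 2020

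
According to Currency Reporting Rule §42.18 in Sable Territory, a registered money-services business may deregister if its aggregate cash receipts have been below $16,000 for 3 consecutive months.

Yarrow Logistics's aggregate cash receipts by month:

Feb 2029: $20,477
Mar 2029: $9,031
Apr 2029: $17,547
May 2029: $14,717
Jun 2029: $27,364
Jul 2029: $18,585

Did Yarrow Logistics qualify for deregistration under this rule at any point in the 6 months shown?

No

Months below $16,000: Mar 2029, May 2029.
Longest run of consecutive months below the threshold: 1.
1 < 3, so Yarrow Logistics never became eligible.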